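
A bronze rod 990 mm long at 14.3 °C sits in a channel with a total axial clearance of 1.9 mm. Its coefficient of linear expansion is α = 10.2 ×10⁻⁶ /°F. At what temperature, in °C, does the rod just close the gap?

α = 10.2×10⁻⁶/°F × 9/5 = 18.4×10⁻⁶/K.
α·L₀·ΔT = 1.9 mm ⇒ ΔT = 1.9 / (18.4×10⁻⁶ × 990.0) = 104.5 K.
T = 14.3 + 104.5 = 118.8 °C.

119 °C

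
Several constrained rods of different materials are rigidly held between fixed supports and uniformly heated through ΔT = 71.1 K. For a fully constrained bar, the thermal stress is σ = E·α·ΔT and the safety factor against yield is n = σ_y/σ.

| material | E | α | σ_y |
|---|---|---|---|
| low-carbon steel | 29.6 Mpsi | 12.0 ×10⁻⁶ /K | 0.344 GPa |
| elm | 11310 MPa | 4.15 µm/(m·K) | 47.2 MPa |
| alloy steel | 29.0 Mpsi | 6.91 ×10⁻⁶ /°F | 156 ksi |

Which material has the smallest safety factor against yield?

low-carbon steel

In consistent units (E in GPa, α in ×10⁻⁶/K, σ_y in MPa):
  low-carbon steel: E = 204.1, α = 12.0, σ_y = 344.0 → σ = 174 MPa, n = 1.98
  elm: E = 11.31, α = 4.15, σ_y = 47.20 → σ = 3.34 MPa, n = 14.1
  alloy steel: E = 199.9, α = 12.4, σ_y = 1076 → σ = 177 MPa, n = 6.08
The minimum is low-carbon steel at n = 1.98.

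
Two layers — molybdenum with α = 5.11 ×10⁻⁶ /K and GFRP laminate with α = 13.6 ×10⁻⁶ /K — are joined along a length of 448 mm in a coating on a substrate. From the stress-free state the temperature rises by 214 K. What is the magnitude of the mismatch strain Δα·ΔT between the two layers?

Δα = |5.11 − 13.6|×10⁻⁶/K = 8.49×10⁻⁶/K.
Mismatch strain = Δα·ΔT = 8.49×10⁻⁶ × 214.0 = 1.82×10⁻³.

1.82×10⁻³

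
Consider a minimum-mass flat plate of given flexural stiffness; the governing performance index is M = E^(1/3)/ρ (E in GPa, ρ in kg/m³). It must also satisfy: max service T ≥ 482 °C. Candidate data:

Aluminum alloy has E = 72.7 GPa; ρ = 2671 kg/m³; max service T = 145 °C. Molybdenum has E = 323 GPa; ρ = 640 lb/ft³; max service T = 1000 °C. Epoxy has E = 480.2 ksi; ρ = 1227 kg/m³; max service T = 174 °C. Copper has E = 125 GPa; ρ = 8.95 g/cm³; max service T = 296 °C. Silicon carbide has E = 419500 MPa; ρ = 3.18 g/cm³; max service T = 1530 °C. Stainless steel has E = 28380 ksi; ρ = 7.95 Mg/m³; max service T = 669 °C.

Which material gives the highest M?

Screen on constraints: max service T ≥ 482 °C. Survivors: molybdenum, silicon carbide, stainless steel.
Putting every candidate on a common basis:
  molybdenum: E = 323.0 GPa, ρ = 10250 kg/m³
  silicon carbide: E = 419.5 GPa, ρ = 3180 kg/m³
  stainless steel: E = 195.7 GPa, ρ = 7950 kg/m³
  silicon carbide: M = 2.35×10⁻³
  stainless steel: M = 0.730×10⁻³
  molybdenum: M = 0.669×10⁻³
Silicon carbide has the largest M.

silicon carbide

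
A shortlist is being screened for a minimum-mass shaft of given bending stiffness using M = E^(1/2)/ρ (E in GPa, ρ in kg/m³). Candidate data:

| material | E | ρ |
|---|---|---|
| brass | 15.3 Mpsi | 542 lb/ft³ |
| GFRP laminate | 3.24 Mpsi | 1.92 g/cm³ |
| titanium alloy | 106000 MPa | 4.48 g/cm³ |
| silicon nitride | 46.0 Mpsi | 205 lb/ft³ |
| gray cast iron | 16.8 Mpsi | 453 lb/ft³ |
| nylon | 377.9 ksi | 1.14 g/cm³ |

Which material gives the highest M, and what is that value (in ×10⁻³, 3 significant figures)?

silicon nitride, M = 5.42×10⁻³

Convert each candidate to consistent units, then evaluate M:
  brass: E = 105.5 GPa, ρ = 8682 kg/m³
  GFRP laminate: E = 22.34 GPa, ρ = 1920 kg/m³
  titanium alloy: E = 106.0 GPa, ρ = 4480 kg/m³
  silicon nitride: E = 317.2 GPa, ρ = 3284 kg/m³
  gray cast iron: E = 115.8 GPa, ρ = 7256 kg/m³
  nylon: E = 2.606 GPa, ρ = 1140 kg/m³
  silicon nitride: M = 5.42×10⁻³
  GFRP laminate: M = 2.46×10⁻³
  titanium alloy: M = 2.30×10⁻³
  gray cast iron: M = 1.48×10⁻³
  nylon: M = 1.42×10⁻³
  brass: M = 1.18×10⁻³
The maximum is for silicon nitride.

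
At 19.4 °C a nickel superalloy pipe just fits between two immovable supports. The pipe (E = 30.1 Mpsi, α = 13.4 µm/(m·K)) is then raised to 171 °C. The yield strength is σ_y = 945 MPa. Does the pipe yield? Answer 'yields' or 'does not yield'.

E = 30.1 Mpsi = 207.5 GPa.
ΔT = 151.6 K. Constrained thermal stress σ = E·α·ΔT = 207.5×10³ MPa × 13.4×10⁻⁶ × 151.6 = 422 MPa (compressive).
Compare to σ_y = 945 MPa: σ < σ_y, so it does not yield.

does not yield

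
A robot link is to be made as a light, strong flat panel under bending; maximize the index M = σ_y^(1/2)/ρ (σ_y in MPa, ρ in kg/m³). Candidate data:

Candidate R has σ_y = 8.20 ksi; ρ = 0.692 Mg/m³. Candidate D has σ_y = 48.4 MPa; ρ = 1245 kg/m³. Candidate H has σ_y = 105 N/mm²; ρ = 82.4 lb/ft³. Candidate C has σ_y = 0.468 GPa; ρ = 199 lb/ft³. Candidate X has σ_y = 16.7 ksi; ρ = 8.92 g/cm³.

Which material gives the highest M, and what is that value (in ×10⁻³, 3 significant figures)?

Normalizing units and computing the index:
  candidate R: σ_y = 56.54 MPa, ρ = 692.0 kg/m³
  candidate D: σ_y = 48.40 MPa, ρ = 1245 kg/m³
  candidate H: σ_y = 105.0 MPa, ρ = 1320 kg/m³
  candidate C: σ_y = 468.0 MPa, ρ = 3188 kg/m³
  candidate X: σ_y = 115.1 MPa, ρ = 8920 kg/m³
  candidate R: M = 10.9×10⁻³
  candidate H: M = 7.76×10⁻³
  candidate C: M = 6.79×10⁻³
  candidate D: M = 5.59×10⁻³
  candidate X: M = 1.20×10⁻³
Candidate R has the largest M.

candidate R, M = 10.9×10⁻³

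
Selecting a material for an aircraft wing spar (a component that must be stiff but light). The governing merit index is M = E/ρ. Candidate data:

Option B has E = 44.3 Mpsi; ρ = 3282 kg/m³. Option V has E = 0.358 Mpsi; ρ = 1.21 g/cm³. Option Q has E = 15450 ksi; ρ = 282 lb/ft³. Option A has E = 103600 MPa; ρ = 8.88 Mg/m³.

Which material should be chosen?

Normalizing units and computing the index:
  option B: E = 305.4 GPa, ρ = 3282 kg/m³
  option V: E = 2.468 GPa, ρ = 1210 kg/m³
  option Q: E = 106.5 GPa, ρ = 4517 kg/m³
  option A: E = 103.6 GPa, ρ = 8880 kg/m³
  option B: M = 93.1 MN·m/kg
  option Q: M = 23.6 MN·m/kg
  option A: M = 11.7 MN·m/kg
  option V: M = 2.04 MN·m/kg
Option B ranks first.

option B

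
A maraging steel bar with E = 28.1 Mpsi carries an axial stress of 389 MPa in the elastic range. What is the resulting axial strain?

2.01×10⁻³

E = 28.1 Mpsi = 193.7 GPa = 193700 MPa.
ε = σ/E = 389 / 193700 = 2.01×10⁻³.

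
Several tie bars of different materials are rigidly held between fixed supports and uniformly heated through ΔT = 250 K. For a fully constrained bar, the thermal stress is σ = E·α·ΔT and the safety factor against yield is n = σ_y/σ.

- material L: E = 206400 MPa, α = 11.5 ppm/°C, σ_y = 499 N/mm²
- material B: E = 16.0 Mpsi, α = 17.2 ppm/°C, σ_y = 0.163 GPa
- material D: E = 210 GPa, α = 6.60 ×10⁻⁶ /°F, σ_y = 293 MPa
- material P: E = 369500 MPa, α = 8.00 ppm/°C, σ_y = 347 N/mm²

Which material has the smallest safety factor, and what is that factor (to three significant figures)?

material B, n = 0.344

In consistent units (E in GPa, α in ×10⁻⁶/K, σ_y in MPa):
  material L: E = 206.4, α = 11.5, σ_y = 499.0 → σ = 593 MPa, n = 0.841
  material B: E = 110.3, α = 17.2, σ_y = 163.0 → σ = 474 MPa, n = 0.344
  material D: E = 210.0, α = 11.9, σ_y = 293.0 → σ = 624 MPa, n = 0.470
  material P: E = 369.5, α = 8.00, σ_y = 347.0 → σ = 739 MPa, n = 0.470
The minimum is material B at n = 0.344.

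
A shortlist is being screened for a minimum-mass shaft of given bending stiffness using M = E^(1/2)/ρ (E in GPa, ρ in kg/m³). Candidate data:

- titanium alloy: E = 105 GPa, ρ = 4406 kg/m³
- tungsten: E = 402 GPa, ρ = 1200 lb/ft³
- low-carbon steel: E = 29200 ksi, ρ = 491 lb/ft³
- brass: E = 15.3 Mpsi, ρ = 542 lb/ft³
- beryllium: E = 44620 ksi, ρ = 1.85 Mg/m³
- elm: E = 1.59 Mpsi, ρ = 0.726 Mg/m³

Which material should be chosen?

beryllium

Putting every candidate on a common basis:
  titanium alloy: E = 105.0 GPa, ρ = 4406 kg/m³
  tungsten: E = 402.0 GPa, ρ = 19220 kg/m³
  low-carbon steel: E = 201.3 GPa, ρ = 7865 kg/m³
  brass: E = 105.5 GPa, ρ = 8682 kg/m³
  beryllium: E = 307.6 GPa, ρ = 1850 kg/m³
  elm: E = 10.96 GPa, ρ = 726.0 kg/m³
  beryllium: M = 9.48×10⁻³
  elm: M = 4.56×10⁻³
  titanium alloy: M = 2.33×10⁻³
  low-carbon steel: M = 1.80×10⁻³
  brass: M = 1.18×10⁻³
  tungsten: M = 1.04×10⁻³
The maximum is for beryllium.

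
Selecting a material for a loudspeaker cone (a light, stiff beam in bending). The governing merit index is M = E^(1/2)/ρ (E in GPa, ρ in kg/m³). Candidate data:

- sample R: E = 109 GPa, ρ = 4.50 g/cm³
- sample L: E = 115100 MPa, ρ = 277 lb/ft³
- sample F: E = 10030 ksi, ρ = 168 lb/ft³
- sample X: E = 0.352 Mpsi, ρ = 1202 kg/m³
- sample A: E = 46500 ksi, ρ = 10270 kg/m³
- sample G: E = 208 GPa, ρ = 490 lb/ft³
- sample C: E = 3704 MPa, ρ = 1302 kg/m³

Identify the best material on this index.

Normalizing units and computing the index:
  sample R: E = 109.0 GPa, ρ = 4500 kg/m³
  sample L: E = 115.1 GPa, ρ = 4437 kg/m³
  sample F: E = 69.15 GPa, ρ = 2691 kg/m³
  sample X: E = 2.427 GPa, ρ = 1202 kg/m³
  sample A: E = 320.6 GPa, ρ = 10270 kg/m³
  sample G: E = 208.0 GPa, ρ = 7849 kg/m³
  sample C: E = 3.704 GPa, ρ = 1302 kg/m³
  sample F: M = 3.09×10⁻³
  sample L: M = 2.42×10⁻³
  sample R: M = 2.32×10⁻³
  sample G: M = 1.84×10⁻³
  sample A: M = 1.74×10⁻³
  sample C: M = 1.48×10⁻³
  sample X: M = 1.30×10⁻³
The maximum is for sample F.

sample F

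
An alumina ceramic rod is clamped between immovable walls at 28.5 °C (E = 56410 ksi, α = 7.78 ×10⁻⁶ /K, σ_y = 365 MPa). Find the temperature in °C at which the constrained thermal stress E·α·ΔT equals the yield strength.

149 °C

E = 56410 ksi = 388.9 GPa.
E·α·ΔT = 365.0 MPa ⇒ ΔT = 365.0 / (388.9×10³ × 7.78×10⁻⁶) = 120.6 K.
T = 28.5 + 120.6 = 149.1 °C.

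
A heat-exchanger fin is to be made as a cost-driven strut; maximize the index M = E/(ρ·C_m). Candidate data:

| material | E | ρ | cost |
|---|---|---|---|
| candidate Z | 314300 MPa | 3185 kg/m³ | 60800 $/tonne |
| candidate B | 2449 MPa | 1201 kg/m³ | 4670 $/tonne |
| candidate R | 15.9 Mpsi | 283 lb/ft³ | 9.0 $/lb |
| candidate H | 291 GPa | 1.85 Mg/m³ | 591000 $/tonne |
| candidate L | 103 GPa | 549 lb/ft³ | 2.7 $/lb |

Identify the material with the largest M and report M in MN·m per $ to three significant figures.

candidate L, M = 1.97 MN·m per $

Putting every candidate on a common basis:
  candidate Z: E = 314.3 GPa, ρ = 3185 kg/m³, cost = 60.80 $/kg
  candidate B: E = 2.449 GPa, ρ = 1201 kg/m³, cost = 4.670 $/kg
  candidate R: E = 109.6 GPa, ρ = 4533 kg/m³, cost = 19.84 $/kg
  candidate H: E = 291.0 GPa, ρ = 1850 kg/m³, cost = 591.0 $/kg
  candidate L: E = 103.0 GPa, ρ = 8794 kg/m³, cost = 5.952 $/kg
  candidate L: M = 1.97 MN·m per $
  candidate Z: M = 1.62 MN·m per $
  candidate R: M = 1.22 MN·m per $
  candidate B: M = 0.437 MN·m per $
  candidate H: M = 0.266 MN·m per $
The maximum is for candidate L.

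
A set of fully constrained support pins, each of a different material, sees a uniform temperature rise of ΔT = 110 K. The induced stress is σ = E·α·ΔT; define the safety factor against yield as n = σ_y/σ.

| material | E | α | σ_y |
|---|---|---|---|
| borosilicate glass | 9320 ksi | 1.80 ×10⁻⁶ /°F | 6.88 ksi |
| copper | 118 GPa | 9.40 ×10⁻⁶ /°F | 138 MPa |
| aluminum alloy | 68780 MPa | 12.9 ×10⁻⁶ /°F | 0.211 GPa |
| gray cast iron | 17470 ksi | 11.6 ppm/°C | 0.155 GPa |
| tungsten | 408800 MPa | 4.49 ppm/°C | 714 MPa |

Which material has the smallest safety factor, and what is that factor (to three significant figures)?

copper, n = 0.628

Converting E to GPa, α to ×10⁻⁶/K, σ_y to MPa, then σ and n for each:
  borosilicate glass: E = 64.26, α = 3.24, σ_y = 47.44 → σ = 22.9 MPa, n = 2.07
  copper: E = 118.0, α = 16.9, σ_y = 138.0 → σ = 220 MPa, n = 0.628
  aluminum alloy: E = 68.78, α = 23.2, σ_y = 211.0 → σ = 176 MPa, n = 1.20
  gray cast iron: E = 120.5, α = 11.6, σ_y = 155.0 → σ = 154 MPa, n = 1.01
  tungsten: E = 408.8, α = 4.49, σ_y = 714.0 → σ = 202 MPa, n = 3.54
Copper has the lowest safety factor, n = 0.628.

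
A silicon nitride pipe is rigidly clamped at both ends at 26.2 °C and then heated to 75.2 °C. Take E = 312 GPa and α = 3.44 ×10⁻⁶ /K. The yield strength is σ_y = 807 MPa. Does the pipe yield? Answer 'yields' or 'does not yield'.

ΔT = 49.00 K. Constrained thermal stress σ = E·α·ΔT = 312.0×10³ MPa × 3.44×10⁻⁶ × 49.00 = 52.6 MPa (compressive).
Compare to σ_y = 807 MPa: σ < σ_y, so it does not yield.

does not yield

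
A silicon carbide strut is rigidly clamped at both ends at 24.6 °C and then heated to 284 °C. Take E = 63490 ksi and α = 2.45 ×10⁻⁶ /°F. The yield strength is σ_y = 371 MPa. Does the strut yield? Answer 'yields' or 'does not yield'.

E = 63490 ksi = 437.7 GPa.
α = 2.45×10⁻⁶/°F × 9/5 = 4.41×10⁻⁶/K.
ΔT = 259.4 K. Constrained thermal stress σ = E·α·ΔT = 437.7×10³ MPa × 4.41×10⁻⁶ × 259.4 = 501 MPa (compressive).
Compare to σ_y = 371 MPa: σ ≥ σ_y, so it yields.

yields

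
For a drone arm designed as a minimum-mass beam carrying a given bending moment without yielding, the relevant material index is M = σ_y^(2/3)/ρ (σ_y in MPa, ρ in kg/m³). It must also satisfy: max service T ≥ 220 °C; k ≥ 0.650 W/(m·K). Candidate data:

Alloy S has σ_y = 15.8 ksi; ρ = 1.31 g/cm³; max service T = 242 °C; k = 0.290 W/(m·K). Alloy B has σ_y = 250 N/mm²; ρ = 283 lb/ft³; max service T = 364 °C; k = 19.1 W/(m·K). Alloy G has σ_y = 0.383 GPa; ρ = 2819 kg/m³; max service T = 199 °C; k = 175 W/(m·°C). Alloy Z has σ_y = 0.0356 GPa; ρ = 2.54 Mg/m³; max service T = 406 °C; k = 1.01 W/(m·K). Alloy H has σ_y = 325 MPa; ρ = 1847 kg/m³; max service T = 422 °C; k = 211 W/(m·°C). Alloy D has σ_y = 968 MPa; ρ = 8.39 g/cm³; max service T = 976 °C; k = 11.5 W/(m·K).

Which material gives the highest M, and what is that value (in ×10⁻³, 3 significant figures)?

alloy H, M = 25.6×10⁻³

Screen on constraints: max service T ≥ 220 °C; k ≥ 0.650 W/(m·K). Survivors: alloy B, alloy Z, alloy H, alloy D.
Normalizing units and computing the index:
  alloy B: σ_y = 250.0 MPa, ρ = 4533 kg/m³
  alloy Z: σ_y = 35.60 MPa, ρ = 2540 kg/m³
  alloy H: σ_y = 325.0 MPa, ρ = 1847 kg/m³
  alloy D: σ_y = 968.0 MPa, ρ = 8390 kg/m³
  alloy H: M = 25.6×10⁻³
  alloy D: M = 11.7×10⁻³
  alloy B: M = 8.75×10⁻³
  alloy Z: M = 4.26×10⁻³
Highest index: alloy H.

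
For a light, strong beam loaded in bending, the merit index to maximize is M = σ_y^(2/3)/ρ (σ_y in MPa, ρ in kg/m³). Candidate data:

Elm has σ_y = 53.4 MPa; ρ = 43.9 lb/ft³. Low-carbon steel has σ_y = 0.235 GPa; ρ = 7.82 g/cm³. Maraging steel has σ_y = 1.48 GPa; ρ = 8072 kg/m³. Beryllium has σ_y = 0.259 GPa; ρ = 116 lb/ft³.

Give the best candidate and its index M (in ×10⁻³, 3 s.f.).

Normalizing units and computing the index:
  elm: σ_y = 53.40 MPa, ρ = 703.2 kg/m³
  low-carbon steel: σ_y = 235.0 MPa, ρ = 7820 kg/m³
  maraging steel: σ_y = 1480 MPa, ρ = 8072 kg/m³
  beryllium: σ_y = 259.0 MPa, ρ = 1858 kg/m³
  beryllium: M = 21.9×10⁻³
  elm: M = 20.2×10⁻³
  maraging steel: M = 16.1×10⁻³
  low-carbon steel: M = 4.87×10⁻³
Beryllium ranks first.

beryllium, M = 21.9×10⁻³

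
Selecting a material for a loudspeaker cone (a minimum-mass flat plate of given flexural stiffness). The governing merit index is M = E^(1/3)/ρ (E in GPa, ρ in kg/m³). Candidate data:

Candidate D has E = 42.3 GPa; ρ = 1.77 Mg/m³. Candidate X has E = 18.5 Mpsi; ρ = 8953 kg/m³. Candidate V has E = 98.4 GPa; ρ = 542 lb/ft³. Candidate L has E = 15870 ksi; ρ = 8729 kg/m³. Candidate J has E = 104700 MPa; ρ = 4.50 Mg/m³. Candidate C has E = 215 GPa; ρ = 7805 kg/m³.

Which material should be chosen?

Normalizing units and computing the index:
  candidate D: E = 42.30 GPa, ρ = 1770 kg/m³
  candidate X: E = 127.6 GPa, ρ = 8953 kg/m³
  candidate V: E = 98.40 GPa, ρ = 8682 kg/m³
  candidate L: E = 109.4 GPa, ρ = 8729 kg/m³
  candidate J: E = 104.7 GPa, ρ = 4500 kg/m³
  candidate C: E = 215.0 GPa, ρ = 7805 kg/m³
  candidate D: M = 1.97×10⁻³
  candidate J: M = 1.05×10⁻³
  candidate C: M = 0.768×10⁻³
  candidate X: M = 0.562×10⁻³
  candidate L: M = 0.548×10⁻³
  candidate V: M = 0.532×10⁻³
Candidate D ranks first.

candidate D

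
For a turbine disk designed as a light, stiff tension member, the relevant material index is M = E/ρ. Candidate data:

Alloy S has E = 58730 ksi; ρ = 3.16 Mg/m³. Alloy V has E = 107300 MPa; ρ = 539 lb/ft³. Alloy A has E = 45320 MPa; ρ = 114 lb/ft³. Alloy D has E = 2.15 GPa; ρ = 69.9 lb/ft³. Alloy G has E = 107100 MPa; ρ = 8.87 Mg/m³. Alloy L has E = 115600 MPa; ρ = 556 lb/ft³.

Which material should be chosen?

After converting to SI:
  alloy S: E = 404.9 GPa, ρ = 3160 kg/m³
  alloy V: E = 107.3 GPa, ρ = 8634 kg/m³
  alloy A: E = 45.32 GPa, ρ = 1826 kg/m³
  alloy D: E = 2.150 GPa, ρ = 1120 kg/m³
  alloy G: E = 107.1 GPa, ρ = 8870 kg/m³
  alloy L: E = 115.6 GPa, ρ = 8906 kg/m³
  alloy S: M = 128 MN·m/kg
  alloy A: M = 24.8 MN·m/kg
  alloy L: M = 13.0 MN·m/kg
  alloy V: M = 12.4 MN·m/kg
  alloy G: M = 12.1 MN·m/kg
  alloy D: M = 1.92 MN·m/kg
The maximum is for alloy S.

alloy S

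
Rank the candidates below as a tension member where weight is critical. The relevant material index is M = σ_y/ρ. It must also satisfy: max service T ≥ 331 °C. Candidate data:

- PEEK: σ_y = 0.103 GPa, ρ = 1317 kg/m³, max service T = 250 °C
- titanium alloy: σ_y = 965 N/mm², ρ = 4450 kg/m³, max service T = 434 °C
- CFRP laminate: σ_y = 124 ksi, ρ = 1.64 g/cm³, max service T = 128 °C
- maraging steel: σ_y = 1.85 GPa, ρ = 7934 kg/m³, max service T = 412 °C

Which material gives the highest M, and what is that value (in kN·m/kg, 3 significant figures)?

maraging steel, M = 233 kN·m/kg

Screen on constraints: max service T ≥ 331 °C. Survivors: titanium alloy, maraging steel.
Putting every candidate on a common basis:
  titanium alloy: σ_y = 965.0 MPa, ρ = 4450 kg/m³
  maraging steel: σ_y = 1850 MPa, ρ = 7934 kg/m³
  maraging steel: M = 233 kN·m/kg
  titanium alloy: M = 217 kN·m/kg
The maximum is for maraging steel.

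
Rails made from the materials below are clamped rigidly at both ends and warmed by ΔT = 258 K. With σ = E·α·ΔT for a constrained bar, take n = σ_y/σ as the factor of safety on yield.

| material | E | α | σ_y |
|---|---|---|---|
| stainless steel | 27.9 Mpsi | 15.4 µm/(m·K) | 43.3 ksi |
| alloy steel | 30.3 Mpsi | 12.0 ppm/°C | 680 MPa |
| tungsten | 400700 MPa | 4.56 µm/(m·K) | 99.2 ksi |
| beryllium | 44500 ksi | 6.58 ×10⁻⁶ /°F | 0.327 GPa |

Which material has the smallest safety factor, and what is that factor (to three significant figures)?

Converting E to GPa, α to ×10⁻⁶/K, σ_y to MPa, then σ and n for each:
  stainless steel: E = 192.4, α = 15.4, σ_y = 298.5 → σ = 764 MPa, n = 0.391
  alloy steel: E = 208.9, α = 12.0, σ_y = 680.0 → σ = 647 MPa, n = 1.05
  tungsten: E = 400.7, α = 4.56, σ_y = 684.0 → σ = 471 MPa, n = 1.45
  beryllium: E = 306.8, α = 11.8, σ_y = 327.0 → σ = 938 MPa, n = 0.349
Beryllium has the lowest safety factor, n = 0.349.

beryllium, n = 0.349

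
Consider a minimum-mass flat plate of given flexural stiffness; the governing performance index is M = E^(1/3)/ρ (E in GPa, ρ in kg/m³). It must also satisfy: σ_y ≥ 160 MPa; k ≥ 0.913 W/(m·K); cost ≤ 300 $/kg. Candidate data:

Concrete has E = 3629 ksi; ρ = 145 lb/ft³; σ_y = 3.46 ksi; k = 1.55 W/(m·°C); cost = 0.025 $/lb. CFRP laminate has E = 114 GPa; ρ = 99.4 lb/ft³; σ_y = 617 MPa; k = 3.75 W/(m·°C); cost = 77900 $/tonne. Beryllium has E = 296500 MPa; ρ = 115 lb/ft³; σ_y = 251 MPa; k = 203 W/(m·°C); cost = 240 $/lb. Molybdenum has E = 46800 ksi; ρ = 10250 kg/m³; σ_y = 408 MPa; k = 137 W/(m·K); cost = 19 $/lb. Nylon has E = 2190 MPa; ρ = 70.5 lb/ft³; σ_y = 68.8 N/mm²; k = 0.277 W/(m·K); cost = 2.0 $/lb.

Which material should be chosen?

Screen on constraints: σ_y ≥ 160 MPa; k ≥ 0.913 W/(m·K); cost ≤ 300 $/kg. Survivors: CFRP laminate, molybdenum.
After converting to SI:
  CFRP laminate: E = 114.0 GPa, ρ = 1592 kg/m³
  molybdenum: E = 322.7 GPa, ρ = 10250 kg/m³
  CFRP laminate: M = 3.05×10⁻³
  molybdenum: M = 0.669×10⁻³
The maximum is for CFRP laminate.

CFRP laminate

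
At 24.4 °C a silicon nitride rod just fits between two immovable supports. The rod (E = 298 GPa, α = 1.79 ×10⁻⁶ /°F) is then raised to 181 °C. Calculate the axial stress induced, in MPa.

α = 1.79×10⁻⁶/°F × 9/5 = 3.22×10⁻⁶/K.
ΔT = 156.6 K. Constrained thermal stress σ = E·α·ΔT = 298.0×10³ MPa × 3.22×10⁻⁶ × 156.6 = 150 MPa (compressive).

150 MPa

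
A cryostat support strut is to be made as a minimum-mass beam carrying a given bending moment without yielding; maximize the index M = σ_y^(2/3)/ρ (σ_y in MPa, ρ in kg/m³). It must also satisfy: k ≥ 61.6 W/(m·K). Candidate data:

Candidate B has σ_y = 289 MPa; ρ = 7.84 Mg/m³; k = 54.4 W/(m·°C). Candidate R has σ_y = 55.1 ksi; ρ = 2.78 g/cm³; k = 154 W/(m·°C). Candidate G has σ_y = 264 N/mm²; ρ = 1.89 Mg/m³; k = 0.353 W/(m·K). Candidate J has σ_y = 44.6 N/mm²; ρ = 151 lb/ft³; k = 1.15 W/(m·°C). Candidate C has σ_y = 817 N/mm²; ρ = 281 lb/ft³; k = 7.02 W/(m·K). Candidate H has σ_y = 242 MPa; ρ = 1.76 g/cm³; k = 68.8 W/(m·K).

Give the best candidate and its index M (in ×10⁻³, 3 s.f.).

Screen on constraints: k ≥ 61.6 W/(m·K). Survivors: candidate R, candidate H.
Putting every candidate on a common basis:
  candidate R: σ_y = 379.9 MPa, ρ = 2780 kg/m³
  candidate H: σ_y = 242.0 MPa, ρ = 1760 kg/m³
  candidate H: M = 22.1×10⁻³
  candidate R: M = 18.9×10⁻³
The maximum is for candidate H.

candidate H, M = 22.1×10⁻³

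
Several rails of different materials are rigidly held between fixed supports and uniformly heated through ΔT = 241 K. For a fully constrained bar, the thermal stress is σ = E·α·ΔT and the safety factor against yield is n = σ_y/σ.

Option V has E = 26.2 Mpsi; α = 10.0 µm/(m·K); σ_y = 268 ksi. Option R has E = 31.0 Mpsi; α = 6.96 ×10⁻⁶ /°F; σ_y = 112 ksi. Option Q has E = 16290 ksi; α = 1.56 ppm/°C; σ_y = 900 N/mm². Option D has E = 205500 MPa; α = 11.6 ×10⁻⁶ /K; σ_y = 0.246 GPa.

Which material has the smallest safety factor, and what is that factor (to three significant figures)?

option D, n = 0.428

In consistent units (E in GPa, α in ×10⁻⁶/K, σ_y in MPa):
  option V: E = 180.6, α = 10.0, σ_y = 1848 → σ = 435 MPa, n = 4.24
  option R: E = 213.7, α = 12.5, σ_y = 772.2 → σ = 645 MPa, n = 1.20
  option Q: E = 112.3, α = 1.56, σ_y = 900.0 → σ = 42.2 MPa, n = 21.3
  option D: E = 205.5, α = 11.6, σ_y = 246.0 → σ = 574 MPa, n = 0.428
Option D has the lowest safety factor, n = 0.428.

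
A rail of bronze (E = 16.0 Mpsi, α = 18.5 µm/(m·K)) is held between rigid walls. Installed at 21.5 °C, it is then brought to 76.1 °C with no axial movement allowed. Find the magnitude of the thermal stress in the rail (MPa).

E = 16.0 Mpsi = 110.3 GPa.
ΔT = 54.60 K. Constrained thermal stress σ = E·α·ΔT = 110.3×10³ MPa × 18.5×10⁻⁶ × 54.60 = 111 MPa (compressive).

111 MPa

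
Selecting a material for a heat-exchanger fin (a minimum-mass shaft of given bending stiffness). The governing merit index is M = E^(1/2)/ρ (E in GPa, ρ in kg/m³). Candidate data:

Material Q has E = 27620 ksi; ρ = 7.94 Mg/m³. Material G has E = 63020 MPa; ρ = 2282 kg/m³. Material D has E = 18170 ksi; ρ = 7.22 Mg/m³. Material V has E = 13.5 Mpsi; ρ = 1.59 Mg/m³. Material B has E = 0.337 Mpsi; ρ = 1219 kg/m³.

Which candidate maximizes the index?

material V

After converting to SI:
  material Q: E = 190.4 GPa, ρ = 7940 kg/m³
  material G: E = 63.02 GPa, ρ = 2282 kg/m³
  material D: E = 125.3 GPa, ρ = 7220 kg/m³
  material V: E = 93.08 GPa, ρ = 1590 kg/m³
  material B: E = 2.324 GPa, ρ = 1219 kg/m³
  material V: M = 6.07×10⁻³
  material G: M = 3.48×10⁻³
  material Q: M = 1.74×10⁻³
  material D: M = 1.55×10⁻³
  material B: M = 1.25×10⁻³
The maximum is for material V.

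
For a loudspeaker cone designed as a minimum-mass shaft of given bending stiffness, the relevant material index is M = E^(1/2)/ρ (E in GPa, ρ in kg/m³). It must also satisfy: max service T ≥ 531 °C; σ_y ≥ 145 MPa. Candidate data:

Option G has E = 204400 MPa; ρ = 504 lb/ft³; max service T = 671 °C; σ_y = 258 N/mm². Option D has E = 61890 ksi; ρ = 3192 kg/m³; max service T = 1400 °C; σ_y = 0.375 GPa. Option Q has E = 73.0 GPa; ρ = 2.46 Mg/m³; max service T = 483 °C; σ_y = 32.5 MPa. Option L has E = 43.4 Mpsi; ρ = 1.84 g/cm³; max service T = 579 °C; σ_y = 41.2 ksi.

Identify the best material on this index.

Screen on constraints: max service T ≥ 531 °C; σ_y ≥ 145 MPa. Survivors: option G, option D, option L.
Normalizing units and computing the index:
  option G: E = 204.4 GPa, ρ = 8073 kg/m³
  option D: E = 426.7 GPa, ρ = 3192 kg/m³
  option L: E = 299.2 GPa, ρ = 1840 kg/m³
  option L: M = 9.40×10⁻³
  option D: M = 6.47×10⁻³
  option G: M = 1.77×10⁻³
Option L has the largest M.

option L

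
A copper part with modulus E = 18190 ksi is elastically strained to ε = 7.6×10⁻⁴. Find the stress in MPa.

E = 18190 ksi = 125.4 GPa.
σ = E·ε = 125400 MPa × 7.6×10⁻⁴ = 95.3 MPa.

95.3 MPa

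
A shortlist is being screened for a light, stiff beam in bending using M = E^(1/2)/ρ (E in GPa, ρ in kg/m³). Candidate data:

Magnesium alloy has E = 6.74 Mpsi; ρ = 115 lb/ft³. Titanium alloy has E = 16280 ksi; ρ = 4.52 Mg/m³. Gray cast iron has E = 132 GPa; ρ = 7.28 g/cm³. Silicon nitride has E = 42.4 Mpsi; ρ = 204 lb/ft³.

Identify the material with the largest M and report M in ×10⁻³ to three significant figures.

silicon nitride, M = 5.23×10⁻³

After converting to SI:
  magnesium alloy: E = 46.47 GPa, ρ = 1842 kg/m³
  titanium alloy: E = 112.2 GPa, ρ = 4520 kg/m³
  gray cast iron: E = 132.0 GPa, ρ = 7280 kg/m³
  silicon nitride: E = 292.3 GPa, ρ = 3268 kg/m³
  silicon nitride: M = 5.23×10⁻³
  magnesium alloy: M = 3.70×10⁻³
  titanium alloy: M = 2.34×10⁻³
  gray cast iron: M = 1.58×10⁻³
Silicon nitride has the largest M.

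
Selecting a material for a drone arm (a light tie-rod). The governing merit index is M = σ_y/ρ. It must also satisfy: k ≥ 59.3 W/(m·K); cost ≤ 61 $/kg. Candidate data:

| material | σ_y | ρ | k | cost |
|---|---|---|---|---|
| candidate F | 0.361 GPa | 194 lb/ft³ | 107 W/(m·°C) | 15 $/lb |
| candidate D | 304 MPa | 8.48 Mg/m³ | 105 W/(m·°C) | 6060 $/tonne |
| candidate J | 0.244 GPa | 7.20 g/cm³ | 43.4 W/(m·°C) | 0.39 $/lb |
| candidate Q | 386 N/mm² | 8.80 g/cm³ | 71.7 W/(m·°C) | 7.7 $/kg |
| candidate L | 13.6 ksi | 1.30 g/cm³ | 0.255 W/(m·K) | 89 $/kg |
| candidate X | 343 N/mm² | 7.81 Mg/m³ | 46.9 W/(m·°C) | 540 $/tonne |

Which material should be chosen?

Screen on constraints: k ≥ 59.3 W/(m·K); cost ≤ 61 $/kg. Survivors: candidate F, candidate D, candidate Q.
After converting to SI:
  candidate F: σ_y = 361.0 MPa, ρ = 3108 kg/m³
  candidate D: σ_y = 304.0 MPa, ρ = 8480 kg/m³
  candidate Q: σ_y = 386.0 MPa, ρ = 8800 kg/m³
  candidate F: M = 116 kN·m/kg
  candidate Q: M = 43.9 kN·m/kg
  candidate D: M = 35.8 kN·m/kg
Highest index: candidate F.

candidate F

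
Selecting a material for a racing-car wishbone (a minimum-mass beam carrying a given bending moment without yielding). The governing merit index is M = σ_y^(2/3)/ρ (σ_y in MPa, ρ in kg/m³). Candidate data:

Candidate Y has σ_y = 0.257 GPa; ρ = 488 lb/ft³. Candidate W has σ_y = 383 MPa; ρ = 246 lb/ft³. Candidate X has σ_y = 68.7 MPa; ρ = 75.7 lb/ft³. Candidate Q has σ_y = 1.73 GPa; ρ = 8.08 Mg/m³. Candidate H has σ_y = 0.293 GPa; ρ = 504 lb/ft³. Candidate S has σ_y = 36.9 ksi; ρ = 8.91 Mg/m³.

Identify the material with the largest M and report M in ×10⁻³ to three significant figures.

candidate Q, M = 17.8×10⁻³

In SI units:
  candidate Y: σ_y = 257.0 MPa, ρ = 7817 kg/m³
  candidate W: σ_y = 383.0 MPa, ρ = 3941 kg/m³
  candidate X: σ_y = 68.70 MPa, ρ = 1213 kg/m³
  candidate Q: σ_y = 1730 MPa, ρ = 8080 kg/m³
  candidate H: σ_y = 293.0 MPa, ρ = 8073 kg/m³
  candidate S: σ_y = 254.4 MPa, ρ = 8910 kg/m³
  candidate Q: M = 17.8×10⁻³
  candidate X: M = 13.8×10⁻³
  candidate W: M = 13.4×10⁻³
  candidate H: M = 5.46×10⁻³
  candidate Y: M = 5.17×10⁻³
  candidate S: M = 4.51×10⁻³
The maximum is for candidate Q.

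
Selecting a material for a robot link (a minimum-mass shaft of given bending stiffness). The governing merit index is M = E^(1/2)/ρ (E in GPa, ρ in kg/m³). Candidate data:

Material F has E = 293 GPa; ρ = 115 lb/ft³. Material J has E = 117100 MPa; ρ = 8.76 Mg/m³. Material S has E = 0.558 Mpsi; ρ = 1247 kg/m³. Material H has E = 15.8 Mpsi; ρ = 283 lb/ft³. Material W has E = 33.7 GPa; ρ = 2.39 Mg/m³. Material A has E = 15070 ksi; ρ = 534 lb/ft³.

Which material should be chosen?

material F

Normalizing units and computing the index:
  material F: E = 293.0 GPa, ρ = 1842 kg/m³
  material J: E = 117.1 GPa, ρ = 8760 kg/m³
  material S: E = 3.847 GPa, ρ = 1247 kg/m³
  material H: E = 108.9 GPa, ρ = 4533 kg/m³
  material W: E = 33.70 GPa, ρ = 2390 kg/m³
  material A: E = 103.9 GPa, ρ = 8554 kg/m³
  material F: M = 9.29×10⁻³
  material W: M = 2.43×10⁻³
  material H: M = 2.30×10⁻³
  material S: M = 1.57×10⁻³
  material J: M = 1.24×10⁻³
  material A: M = 1.19×10⁻³
Material F ranks first.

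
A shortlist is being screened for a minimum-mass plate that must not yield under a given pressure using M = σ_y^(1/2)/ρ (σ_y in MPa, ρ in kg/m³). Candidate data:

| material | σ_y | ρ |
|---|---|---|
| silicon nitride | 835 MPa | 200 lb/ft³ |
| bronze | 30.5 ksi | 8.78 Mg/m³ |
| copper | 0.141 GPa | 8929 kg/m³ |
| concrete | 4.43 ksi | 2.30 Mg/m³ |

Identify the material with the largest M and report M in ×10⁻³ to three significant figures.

In SI units:
  silicon nitride: σ_y = 835.0 MPa, ρ = 3204 kg/m³
  bronze: σ_y = 210.3 MPa, ρ = 8780 kg/m³
  copper: σ_y = 141.0 MPa, ρ = 8929 kg/m³
  concrete: σ_y = 30.54 MPa, ρ = 2300 kg/m³
  silicon nitride: M = 9.02×10⁻³
  concrete: M = 2.40×10⁻³
  bronze: M = 1.65×10⁻³
  copper: M = 1.33×10⁻³
Silicon nitride ranks first.

silicon nitride, M = 9.02×10⁻³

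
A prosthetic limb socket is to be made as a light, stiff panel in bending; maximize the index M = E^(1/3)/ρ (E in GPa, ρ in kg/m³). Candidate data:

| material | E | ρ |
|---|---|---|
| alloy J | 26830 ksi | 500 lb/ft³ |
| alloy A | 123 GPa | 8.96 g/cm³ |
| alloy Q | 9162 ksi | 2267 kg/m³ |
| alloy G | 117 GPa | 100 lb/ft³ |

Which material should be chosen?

alloy G

After converting to SI:
  alloy J: E = 185.0 GPa, ρ = 8009 kg/m³
  alloy A: E = 123.0 GPa, ρ = 8960 kg/m³
  alloy Q: E = 63.17 GPa, ρ = 2267 kg/m³
  alloy G: E = 117.0 GPa, ρ = 1602 kg/m³
  alloy G: M = 3.05×10⁻³
  alloy Q: M = 1.76×10⁻³
  alloy J: M = 0.711×10⁻³
  alloy A: M = 0.555×10⁻³
Alloy G ranks first.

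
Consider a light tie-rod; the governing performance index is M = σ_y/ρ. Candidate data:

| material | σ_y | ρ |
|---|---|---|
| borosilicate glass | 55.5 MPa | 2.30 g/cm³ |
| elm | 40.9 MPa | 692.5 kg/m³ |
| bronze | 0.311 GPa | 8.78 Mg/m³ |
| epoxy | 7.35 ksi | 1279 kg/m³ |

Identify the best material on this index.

elm

Putting every candidate on a common basis:
  borosilicate glass: σ_y = 55.50 MPa, ρ = 2300 kg/m³
  elm: σ_y = 40.90 MPa, ρ = 692.5 kg/m³
  bronze: σ_y = 311.0 MPa, ρ = 8780 kg/m³
  epoxy: σ_y = 50.68 MPa, ρ = 1279 kg/m³
  elm: M = 59.1 kN·m/kg
  epoxy: M = 39.6 kN·m/kg
  bronze: M = 35.4 kN·m/kg
  borosilicate glass: M = 24.1 kN·m/kg
Highest index: elm.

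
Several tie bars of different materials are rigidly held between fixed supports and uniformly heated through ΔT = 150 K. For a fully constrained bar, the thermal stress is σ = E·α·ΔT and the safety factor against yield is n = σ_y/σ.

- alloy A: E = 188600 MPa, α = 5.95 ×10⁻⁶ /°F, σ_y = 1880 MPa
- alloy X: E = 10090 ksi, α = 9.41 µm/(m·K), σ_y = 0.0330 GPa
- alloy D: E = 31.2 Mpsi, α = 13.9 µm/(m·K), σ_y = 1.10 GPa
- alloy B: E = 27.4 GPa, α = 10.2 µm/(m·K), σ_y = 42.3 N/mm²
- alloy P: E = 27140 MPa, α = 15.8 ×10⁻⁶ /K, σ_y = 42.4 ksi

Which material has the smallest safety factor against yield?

alloy X

With everything in SI (GPa, ×10⁻⁶/K, MPa):
  alloy A: E = 188.6, α = 10.7, σ_y = 1880 → σ = 303 MPa, n = 6.20
  alloy X: E = 69.57, α = 9.41, σ_y = 33.00 → σ = 98.2 MPa, n = 0.336
  alloy D: E = 215.1, α = 13.9, σ_y = 1100 → σ = 449 MPa, n = 2.45
  alloy B: E = 27.40, α = 10.2, σ_y = 42.30 → σ = 41.9 MPa, n = 1.01
  alloy P: E = 27.14, α = 15.8, σ_y = 292.3 → σ = 64.3 MPa, n = 4.54
Alloy X has the lowest safety factor, n = 0.336.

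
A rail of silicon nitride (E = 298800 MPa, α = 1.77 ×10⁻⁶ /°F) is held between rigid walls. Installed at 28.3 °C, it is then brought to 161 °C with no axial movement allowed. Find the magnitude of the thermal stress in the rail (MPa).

E = 298800 MPa = 298.8 GPa.
α = 1.77×10⁻⁶/°F × 9/5 = 3.19×10⁻⁶/K.
ΔT = 132.7 K. Constrained thermal stress σ = E·α·ΔT = 298.8×10³ MPa × 3.19×10⁻⁶ × 132.7 = 126 MPa (compressive).

126 MPa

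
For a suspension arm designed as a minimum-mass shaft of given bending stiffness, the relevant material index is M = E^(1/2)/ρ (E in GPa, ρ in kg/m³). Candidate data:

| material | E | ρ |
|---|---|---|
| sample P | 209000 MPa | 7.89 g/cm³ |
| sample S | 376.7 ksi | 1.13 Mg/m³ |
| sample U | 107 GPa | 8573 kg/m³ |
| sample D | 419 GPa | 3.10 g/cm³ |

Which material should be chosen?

sample D

After converting to SI:
  sample P: E = 209.0 GPa, ρ = 7890 kg/m³
  sample S: E = 2.597 GPa, ρ = 1130 kg/m³
  sample U: E = 107.0 GPa, ρ = 8573 kg/m³
  sample D: E = 419.0 GPa, ρ = 3100 kg/m³
  sample D: M = 6.60×10⁻³
  sample P: M = 1.83×10⁻³
  sample S: M = 1.43×10⁻³
  sample U: M = 1.21×10⁻³
Highest index: sample D.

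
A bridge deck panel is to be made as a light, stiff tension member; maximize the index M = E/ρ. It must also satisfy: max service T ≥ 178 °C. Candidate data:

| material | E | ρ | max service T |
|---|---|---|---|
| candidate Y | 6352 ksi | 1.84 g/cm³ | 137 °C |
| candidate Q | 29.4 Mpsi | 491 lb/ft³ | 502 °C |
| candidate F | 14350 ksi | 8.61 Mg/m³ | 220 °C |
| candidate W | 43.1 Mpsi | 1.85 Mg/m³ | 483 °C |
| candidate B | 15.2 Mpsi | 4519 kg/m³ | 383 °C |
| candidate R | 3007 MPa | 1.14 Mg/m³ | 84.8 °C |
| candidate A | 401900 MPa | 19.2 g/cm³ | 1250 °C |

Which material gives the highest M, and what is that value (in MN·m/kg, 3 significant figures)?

candidate W, M = 161 MN·m/kg

Screen on constraints: max service T ≥ 178 °C. Survivors: candidate Q, candidate F, candidate W, candidate B, candidate A.
Putting every candidate on a common basis:
  candidate Q: E = 202.7 GPa, ρ = 7865 kg/m³
  candidate F: E = 98.94 GPa, ρ = 8610 kg/m³
  candidate W: E = 297.2 GPa, ρ = 1850 kg/m³
  candidate B: E = 104.8 GPa, ρ = 4519 kg/m³
  candidate A: E = 401.9 GPa, ρ = 19200 kg/m³
  candidate W: M = 161 MN·m/kg
  candidate Q: M = 25.8 MN·m/kg
  candidate B: M = 23.2 MN·m/kg
  candidate A: M = 20.9 MN·m/kg
  candidate F: M = 11.5 MN·m/kg
Highest index: candidate W.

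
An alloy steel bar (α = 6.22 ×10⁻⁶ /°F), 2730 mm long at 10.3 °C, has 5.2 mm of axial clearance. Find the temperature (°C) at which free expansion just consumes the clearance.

180 °C

α = 6.22×10⁻⁶/°F × 9/5 = 11.2×10⁻⁶/K.
α·L₀·ΔT = 5.2 mm ⇒ ΔT = 5.2 / (11.2×10⁻⁶ × 2730.0) = 170.1 K.
T = 10.3 + 170.1 = 180.4 °C.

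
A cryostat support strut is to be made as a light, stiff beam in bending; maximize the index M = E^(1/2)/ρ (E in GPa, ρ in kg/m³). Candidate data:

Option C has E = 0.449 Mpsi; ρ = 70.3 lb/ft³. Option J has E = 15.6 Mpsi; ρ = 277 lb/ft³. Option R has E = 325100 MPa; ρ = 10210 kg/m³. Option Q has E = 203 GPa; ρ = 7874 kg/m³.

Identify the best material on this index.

Putting every candidate on a common basis:
  option C: E = 3.096 GPa, ρ = 1126 kg/m³
  option J: E = 107.6 GPa, ρ = 4437 kg/m³
  option R: E = 325.1 GPa, ρ = 10210 kg/m³
  option Q: E = 203.0 GPa, ρ = 7874 kg/m³
  option J: M = 2.34×10⁻³
  option Q: M = 1.81×10⁻³
  option R: M = 1.77×10⁻³
  option C: M = 1.56×10⁻³
Option J has the largest M.

option J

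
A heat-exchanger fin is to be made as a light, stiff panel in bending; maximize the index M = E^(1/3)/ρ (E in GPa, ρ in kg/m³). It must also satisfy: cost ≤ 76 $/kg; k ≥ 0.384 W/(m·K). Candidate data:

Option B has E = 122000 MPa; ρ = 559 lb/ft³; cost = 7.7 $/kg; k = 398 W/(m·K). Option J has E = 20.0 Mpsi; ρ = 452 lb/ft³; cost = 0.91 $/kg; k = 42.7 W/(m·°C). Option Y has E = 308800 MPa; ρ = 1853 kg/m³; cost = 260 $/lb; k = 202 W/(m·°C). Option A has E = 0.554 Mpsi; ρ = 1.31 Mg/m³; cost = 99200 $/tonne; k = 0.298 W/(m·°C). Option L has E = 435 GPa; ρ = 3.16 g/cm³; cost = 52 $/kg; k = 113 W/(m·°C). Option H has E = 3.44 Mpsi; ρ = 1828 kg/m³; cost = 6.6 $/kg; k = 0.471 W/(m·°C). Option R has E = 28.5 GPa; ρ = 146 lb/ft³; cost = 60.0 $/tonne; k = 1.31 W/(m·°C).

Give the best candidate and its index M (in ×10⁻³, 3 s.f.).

option L, M = 2.40×10⁻³

Screen on constraints: cost ≤ 76 $/kg; k ≥ 0.384 W/(m·K). Survivors: option B, option J, option L, option H, option R.
Convert each candidate to consistent units, then evaluate M:
  option B: E = 122.0 GPa, ρ = 8954 kg/m³
  option J: E = 137.9 GPa, ρ = 7240 kg/m³
  option L: E = 435.0 GPa, ρ = 3160 kg/m³
  option H: E = 23.72 GPa, ρ = 1828 kg/m³
  option R: E = 28.50 GPa, ρ = 2339 kg/m³
  option L: M = 2.40×10⁻³
  option H: M = 1.57×10⁻³
  option R: M = 1.31×10⁻³
  option J: M = 0.714×10⁻³
  option B: M = 0.554×10⁻³
Highest index: option L.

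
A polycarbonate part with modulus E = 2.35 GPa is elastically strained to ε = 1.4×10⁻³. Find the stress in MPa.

σ = E·ε = 2350 MPa × 1.4×10⁻³ = 3.29 MPa.

3.29 MPa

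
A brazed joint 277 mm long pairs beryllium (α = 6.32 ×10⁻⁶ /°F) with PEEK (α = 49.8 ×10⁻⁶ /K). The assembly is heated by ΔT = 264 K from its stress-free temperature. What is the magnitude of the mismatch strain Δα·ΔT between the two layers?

0.0101

beryllium: α = 6.32×10⁻⁶/°F × 9/5 = 11.4×10⁻⁶/K.
Δα = |11.4 − 49.8|×10⁻⁶/K = 38.4×10⁻⁶/K.
Mismatch strain = Δα·ΔT = 38.4×10⁻⁶ × 264.0 = 0.0101.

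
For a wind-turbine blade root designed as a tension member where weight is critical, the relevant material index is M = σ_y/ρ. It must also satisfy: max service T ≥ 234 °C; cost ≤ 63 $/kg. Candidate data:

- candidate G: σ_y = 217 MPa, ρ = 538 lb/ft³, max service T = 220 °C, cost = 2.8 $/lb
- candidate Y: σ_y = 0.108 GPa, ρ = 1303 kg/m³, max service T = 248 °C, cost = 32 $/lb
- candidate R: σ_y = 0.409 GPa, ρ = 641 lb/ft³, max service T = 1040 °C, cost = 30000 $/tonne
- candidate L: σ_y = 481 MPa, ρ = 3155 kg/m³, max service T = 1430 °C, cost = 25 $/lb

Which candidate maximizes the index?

candidate L

Screen on constraints: max service T ≥ 234 °C; cost ≤ 63 $/kg. Survivors: candidate R, candidate L.
After converting to SI:
  candidate R: σ_y = 409.0 MPa, ρ = 10270 kg/m³
  candidate L: σ_y = 481.0 MPa, ρ = 3155 kg/m³
  candidate L: M = 152 kN·m/kg
  candidate R: M = 39.8 kN·m/kg
Candidate L ranks first.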